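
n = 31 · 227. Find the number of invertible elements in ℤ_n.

6780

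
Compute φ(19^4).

φ(130321) = 130321 · (1 − 1/19)
       = 130321 · 18/19 = 123462.

123462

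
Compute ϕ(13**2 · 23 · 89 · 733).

221075712

φ(13^2) = 13^1·(13−1) = 13·12 = 156.
φ(23) = 23 − 1 = 22.
φ(89) = 89 − 1 = 88.
φ(733) = 733 − 1 = 732.
φ(253576219) = 156 × 22 × 88 × 732 = 221075712.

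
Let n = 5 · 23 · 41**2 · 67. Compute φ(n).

φ(5) = 5 − 1 = 4.
φ(23) = 23 − 1 = 22.
φ(41^2) = 41^1·(41−1) = 41·40 = 1640.
φ(67) = 67 − 1 = 66.
Since φ is multiplicative, φ(12952105) = 4 · 22 · 1640 · 66 = 9525120.

9525120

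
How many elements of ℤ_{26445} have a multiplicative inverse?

13440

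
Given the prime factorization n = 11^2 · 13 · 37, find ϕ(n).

φ(11^2) = 11^1·(11−1) = 11·10 = 110.
φ(13) = 13 − 1 = 12.
φ(37) = 37 − 1 = 36.
Multiply: 110 · 12 · 36 = 47520.

47520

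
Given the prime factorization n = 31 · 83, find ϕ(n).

φ(2573) = 2573 · (1 − 1/31) · (1 − 1/83)
       = 2573 · 2460/2573 = 2460.

2460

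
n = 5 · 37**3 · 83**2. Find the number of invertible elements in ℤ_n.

φ(5) = 5 − 1 = 4.
φ(37^3) = 37^2·(37−1) = 1369·36 = 49284.
φ(83^2) = 83^1·(83−1) = 83·82 = 6806.
Multiply: 4 · 49284 · 6806 = 1341707616.

1341707616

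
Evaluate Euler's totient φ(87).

First factor: 87 = 3 × 29.
φ(3) = 3 − 1 = 2.
φ(29) = 29 − 1 = 28.
Since φ is multiplicative, φ(87) = 2 · 28 = 56.

56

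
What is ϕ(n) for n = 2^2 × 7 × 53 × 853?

φ(1265852) = 1265852 · (1 − 1/2) · (1 − 1/7) · (1 − 1/53) · (1 − 1/853)
       = 1265852 · 265824/632926 = 531648.

531648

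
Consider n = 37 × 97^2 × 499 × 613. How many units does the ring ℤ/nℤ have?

102170668032

φ(37) = 37 − 1 = 36.
φ(97^2) = 97^1·(97−1) = 97·96 = 9312.
φ(499) = 499 − 1 = 498.
φ(613) = 613 − 1 = 612.
φ(106489358971) = 36 × 9312 × 498 × 612 = 102170668032.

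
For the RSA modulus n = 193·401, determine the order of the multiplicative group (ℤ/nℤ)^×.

76800

φ(193) = 193 − 1 = 192.
φ(401) = 401 − 1 = 400.
φ(77393) = 192 × 400 = 76800.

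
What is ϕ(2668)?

2668 = 2^2 × 23 × 29.
φ(2668) = 2668 · (1 − 1/2) · (1 − 1/23) · (1 − 1/29)
       = 2668 · 616/1334 = 1232.

1232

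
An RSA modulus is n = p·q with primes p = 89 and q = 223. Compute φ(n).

For distinct primes, φ(pq) = (p−1)(q−1) = 88 × 222 = 19536.

19536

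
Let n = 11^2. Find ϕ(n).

110

φ(11^2) = 11^2 − 11^1 = 121 − 11 = 110.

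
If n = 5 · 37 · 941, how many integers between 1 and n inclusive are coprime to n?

135360

φ(174085) = 174085 · (1 − 1/5) · (1 − 1/37) · (1 − 1/941)
       = 174085 · 135360/174085 = 135360.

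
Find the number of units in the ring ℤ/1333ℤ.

1260

1333 = 31 · 43.
φ(31) = 31 − 1 = 30.
φ(43) = 43 − 1 = 42.
Multiply: 30 · 42 = 1260.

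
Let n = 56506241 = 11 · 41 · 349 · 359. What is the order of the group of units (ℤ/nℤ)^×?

φ(11) = 11 − 1 = 10.
φ(41) = 41 − 1 = 40.
φ(349) = 349 − 1 = 348.
φ(359) = 359 − 1 = 358.
Since φ is multiplicative, φ(56506241) = 10 · 40 · 348 · 358 = 49833600.

49833600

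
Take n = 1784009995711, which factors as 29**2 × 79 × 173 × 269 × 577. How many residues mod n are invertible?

1681652883456

φ(29^2) = 29^1·(29−1) = 29·28 = 812.
φ(79) = 79 − 1 = 78.
φ(173) = 173 − 1 = 172.
φ(269) = 269 − 1 = 268.
φ(577) = 577 − 1 = 576.
Multiply: 812 · 78 · 172 · 268 · 576 = 1681652883456.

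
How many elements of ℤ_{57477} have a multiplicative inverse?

29568

First factor: 57477 = 3 · 7^2 · 17 · 23.
φ(57477) = 57477 · (1 − 1/3) · (1 − 1/7) · (1 − 1/17) · (1 − 1/23)
       = 57477 · 4224/8211 = 29568.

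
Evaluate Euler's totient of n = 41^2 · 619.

φ(41^2) = 41^2 − 41^1 = 1681 − 41 = 1640.
φ(619) = 619 − 1 = 618.
Since φ is multiplicative, φ(1040539) = 1640 · 618 = 1013520.

1013520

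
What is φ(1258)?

Prime factorization: 1258 = 2 · 17 · 37.
φ(1258) = 1258 · (1 − 1/2) · (1 − 1/17) · (1 − 1/37)
       = 1258 · 576/1258 = 576.

576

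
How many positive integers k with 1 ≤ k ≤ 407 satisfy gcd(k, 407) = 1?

First factor: 407 = 11 * 37.
φ(11) = 11 − 1 = 10.
φ(37) = 37 − 1 = 36.
Multiply: 10 · 36 = 360.

360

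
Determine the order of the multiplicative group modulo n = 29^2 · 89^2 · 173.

φ(29^2) = 29^1·(29−1) = 29·28 = 812.
φ(89^2) = 89^1·(89−1) = 89·88 = 7832.
φ(173) = 173 − 1 = 172.
Multiply: 812 · 7832 · 172 = 1093848448.

1093848448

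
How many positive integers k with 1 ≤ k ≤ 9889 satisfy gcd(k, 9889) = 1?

8400

First factor: 9889 = 11 × 29 × 31.
φ(11) = 11 − 1 = 10.
φ(29) = 29 − 1 = 28.
φ(31) = 31 − 1 = 30.
Since φ is multiplicative, φ(9889) = 10 · 28 · 30 = 8400.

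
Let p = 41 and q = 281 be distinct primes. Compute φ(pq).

φ(11521) = 11521 · (1 − 1/41) · (1 − 1/281)
       = 11521 · 11200/11521 = 11200.

11200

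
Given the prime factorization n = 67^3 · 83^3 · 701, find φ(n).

117155213036400

φ(120552633810181) = 120552633810181 · (1 − 1/67) · (1 − 1/83) · (1 − 1/701)
       = 120552633810181 · 3788400/3898261 = 117155213036400.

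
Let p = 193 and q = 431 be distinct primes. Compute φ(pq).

82560

φ(193) = 193 − 1 = 192.
φ(431) = 431 − 1 = 430.
φ(83183) = 192 × 430 = 82560.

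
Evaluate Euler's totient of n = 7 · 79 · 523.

244296

φ(289219) = 289219 · (1 − 1/7) · (1 − 1/79) · (1 − 1/523)
       = 289219 · 244296/289219 = 244296.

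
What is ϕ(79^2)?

6162

φ(79^2) = 79^1·(79−1) = 79·78 = 6162.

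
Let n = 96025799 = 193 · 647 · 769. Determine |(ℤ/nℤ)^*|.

95256576

φ(96025799) = 96025799 · (1 − 1/193) · (1 − 1/647) · (1 − 1/769)
       = 96025799 · 95256576/96025799 = 95256576.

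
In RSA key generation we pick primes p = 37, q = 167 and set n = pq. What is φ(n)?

5976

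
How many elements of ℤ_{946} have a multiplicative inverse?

420

Prime factorization: 946 = 2 * 11 * 43.
φ(946) = 946 · (1 − 1/2) · (1 − 1/11) · (1 − 1/43)
       = 946 · 420/946 = 420.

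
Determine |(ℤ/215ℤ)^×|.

Prime factorization: 215 = 5 * 43.
φ(5) = 5 − 1 = 4.
φ(43) = 43 − 1 = 42.
φ(215) = 4 × 42 = 168.

168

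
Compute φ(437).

Prime factorization: 437 = 19 · 23.
φ(437) = 437 · (1 − 1/19) · (1 − 1/23)
       = 437 · 396/437 = 396.

396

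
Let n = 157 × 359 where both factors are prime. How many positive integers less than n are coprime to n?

55848

φ(56363) = 56363 · (1 − 1/157) · (1 − 1/359)
       = 56363 · 55848/56363 = 55848.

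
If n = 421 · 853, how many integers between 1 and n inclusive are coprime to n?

φ(421) = 421 − 1 = 420.
φ(853) = 853 − 1 = 852.
φ(359113) = 420 × 852 = 357840.

357840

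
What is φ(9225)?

4800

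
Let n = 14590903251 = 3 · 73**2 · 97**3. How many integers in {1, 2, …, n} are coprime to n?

φ(14590903251) = 14590903251 · (1 − 1/3) · (1 − 1/73) · (1 − 1/97)
       = 14590903251 · 13824/21243 = 9495111168.

9495111168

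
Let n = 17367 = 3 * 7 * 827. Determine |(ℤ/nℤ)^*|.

9912

φ(3) = 3 − 1 = 2.
φ(7) = 7 − 1 = 6.
φ(827) = 827 − 1 = 826.
φ(17367) = 2 × 6 × 826 = 9912.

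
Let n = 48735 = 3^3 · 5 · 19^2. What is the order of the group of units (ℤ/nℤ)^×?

24624

φ(48735) = 48735 · (1 − 1/3) · (1 − 1/5) · (1 − 1/19)
       = 48735 · 144/285 = 24624.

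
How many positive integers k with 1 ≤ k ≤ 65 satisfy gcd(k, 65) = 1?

48

Factor 65: 65 = 5 * 13.
φ(5) = 5 − 1 = 4.
φ(13) = 13 − 1 = 12.
Since φ is multiplicative, φ(65) = 4 · 12 = 48.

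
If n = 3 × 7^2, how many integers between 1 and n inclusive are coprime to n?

φ(147) = 147 · (1 − 1/3) · (1 − 1/7)
       = 147 · 12/21 = 84.

84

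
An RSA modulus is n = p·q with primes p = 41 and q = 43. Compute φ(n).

1680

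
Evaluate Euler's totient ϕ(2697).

1680

First factor: 2697 = 3 × 29 × 31.
φ(3) = 3 − 1 = 2.
φ(29) = 29 − 1 = 28.
φ(31) = 31 − 1 = 30.
Since φ is multiplicative, φ(2697) = 2 · 28 · 30 = 1680.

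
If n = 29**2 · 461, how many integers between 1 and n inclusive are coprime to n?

373520

φ(387701) = 387701 · (1 − 1/29) · (1 − 1/461)
       = 387701 · 12880/13369 = 373520.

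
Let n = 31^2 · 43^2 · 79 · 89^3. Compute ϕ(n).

91318334627520

φ(31^2) = 31^1·(31−1) = 31·30 = 930.
φ(43^2) = 43^2 − 43^1 = 1849 − 43 = 1806.
φ(79) = 79 − 1 = 78.
φ(89^3) = 89^3 − 89^2 = 704969 − 7921 = 697048.
Multiply: 930 · 1806 · 78 · 697048 = 91318334627520.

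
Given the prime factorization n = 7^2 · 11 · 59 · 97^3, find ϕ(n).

22003511040

φ(29023914073) = 29023914073 · (1 − 1/7) · (1 − 1/11) · (1 − 1/59) · (1 − 1/97)
       = 29023914073 · 334080/440671 = 22003511040.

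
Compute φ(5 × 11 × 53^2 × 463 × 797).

40540980480

φ(5) = 5 − 1 = 4.
φ(11) = 11 − 1 = 10.
φ(53^2) = 53^1·(53−1) = 53·52 = 2756.
φ(463) = 463 − 1 = 462.
φ(797) = 797 − 1 = 796.
Since φ is multiplicative, φ(57010354445) = 4 · 10 · 2756 · 462 · 796 = 40540980480.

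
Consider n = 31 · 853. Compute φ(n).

25560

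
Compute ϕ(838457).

First factor: 838457 = 17 · 31 · 37 · 43.
φ(838457) = 838457 · (1 − 1/17) · (1 − 1/31) · (1 − 1/37) · (1 − 1/43)
       = 838457 · 725760/838457 = 725760.

725760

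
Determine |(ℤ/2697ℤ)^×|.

1680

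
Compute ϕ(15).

8

First factor: 15 = 3 * 5.
φ(15) = 15 · (1 − 1/3) · (1 − 1/5)
       = 15 · 8/15 = 8.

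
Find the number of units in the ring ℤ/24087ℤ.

24087 = 3 · 7 · 31 · 37.
φ(3) = 3 − 1 = 2.
φ(7) = 7 − 1 = 6.
φ(31) = 31 − 1 = 30.
φ(37) = 37 − 1 = 36.
Since φ is multiplicative, φ(24087) = 2 · 6 · 30 · 36 = 12960.

12960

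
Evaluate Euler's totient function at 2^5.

16

φ(2^5) = 2^4·(2−1) = 16·1 = 16.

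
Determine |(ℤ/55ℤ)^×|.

40

First factor: 55 = 5 × 11.
φ(55) = 55 · (1 − 1/5) · (1 − 1/11)
       = 55 · 40/55 = 40.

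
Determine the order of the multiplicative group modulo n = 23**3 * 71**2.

φ(61333847) = 61333847 · (1 − 1/23) · (1 − 1/71)
       = 61333847 · 1540/1633 = 57840860.

57840860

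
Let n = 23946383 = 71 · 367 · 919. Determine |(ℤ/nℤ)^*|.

23519160

φ(23946383) = 23946383 · (1 − 1/71) · (1 − 1/367) · (1 − 1/919)
       = 23946383 · 23519160/23946383 = 23519160.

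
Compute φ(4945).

3696

Prime factorization: 4945 = 5 · 23 · 43.
φ(5) = 5 − 1 = 4.
φ(23) = 23 − 1 = 22.
φ(43) = 43 − 1 = 42.
φ(4945) = 4 × 22 × 42 = 3696.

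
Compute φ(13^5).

φ(371293) = 371293 · (1 − 1/13)
       = 371293 · 12/13 = 342732.

342732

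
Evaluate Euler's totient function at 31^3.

28830

φ(31^3) = 31^2·(31−1) = 961·30 = 28830.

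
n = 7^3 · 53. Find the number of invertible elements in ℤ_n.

φ(18179) = 18179 · (1 − 1/7) · (1 − 1/53)
       = 18179 · 312/371 = 15288.

15288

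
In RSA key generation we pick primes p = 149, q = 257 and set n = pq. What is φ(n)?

37888

For distinct primes, φ(pq) = (p−1)(q−1) = 148 × 256 = 37888.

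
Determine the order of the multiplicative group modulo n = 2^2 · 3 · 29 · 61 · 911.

6115200

φ(19338708) = 19338708 · (1 − 1/2) · (1 − 1/3) · (1 − 1/29) · (1 − 1/61) · (1 − 1/911)
       = 19338708 · 3057600/9669354 = 6115200.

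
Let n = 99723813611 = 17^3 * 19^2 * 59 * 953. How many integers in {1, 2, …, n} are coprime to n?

φ(17^3) = 17^3 − 17^2 = 4913 − 289 = 4624.
φ(19^2) = 19^2 − 19^1 = 361 − 19 = 342.
φ(59) = 59 − 1 = 58.
φ(953) = 953 − 1 = 952.
φ(99723813611) = 4624 × 342 × 58 × 952 = 87319024128.

87319024128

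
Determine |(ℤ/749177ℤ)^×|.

608400

Prime factorization: 749177 = 11 × 13**3 × 31.
φ(11) = 11 − 1 = 10.
φ(13^3) = 13^3 − 13^2 = 2197 − 169 = 2028.
φ(31) = 31 − 1 = 30.
φ(749177) = 10 × 2028 × 30 = 608400.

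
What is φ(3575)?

Factor 3575: 3575 = 5^2 · 11 · 13.
φ(5^2) = 5^2 − 5^1 = 25 − 5 = 20.
φ(11) = 11 − 1 = 10.
φ(13) = 13 − 1 = 12.
Since φ is multiplicative, φ(3575) = 20 · 10 · 12 = 2400.

2400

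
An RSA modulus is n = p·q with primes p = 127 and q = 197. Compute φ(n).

24696

φ(n) = (p − 1)(q − 1) = (127−1)(197−1) = 126·196 = 24696.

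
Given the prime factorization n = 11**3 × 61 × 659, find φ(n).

47770800

φ(11^3) = 11^2·(11−1) = 121·10 = 1210.
φ(61) = 61 − 1 = 60.
φ(659) = 659 − 1 = 658.
Multiply: 1210 · 60 · 658 = 47770800.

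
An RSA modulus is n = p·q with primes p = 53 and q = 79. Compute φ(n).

4056

For distinct primes, φ(pq) = (p−1)(q−1) = 52 × 78 = 4056.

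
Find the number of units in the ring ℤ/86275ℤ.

Prime factorization: 86275 = 5^2 * 7 * 17 * 29.
φ(86275) = 86275 · (1 − 1/5) · (1 − 1/7) · (1 − 1/17) · (1 − 1/29)
       = 86275 · 10752/17255 = 53760.

53760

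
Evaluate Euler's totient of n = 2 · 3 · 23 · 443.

19448

φ(61134) = 61134 · (1 − 1/2) · (1 − 1/3) · (1 − 1/23) · (1 − 1/443)
       = 61134 · 19448/61134 = 19448.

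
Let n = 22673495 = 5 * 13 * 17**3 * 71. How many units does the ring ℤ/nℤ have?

15536640

φ(22673495) = 22673495 · (1 − 1/5) · (1 − 1/13) · (1 − 1/17) · (1 − 1/71)
       = 22673495 · 53760/78455 = 15536640.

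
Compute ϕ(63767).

52800

First factor: 63767 = 11^2 · 17 · 31.
φ(11^2) = 11^2 − 11^1 = 121 − 11 = 110.
φ(17) = 17 − 1 = 16.
φ(31) = 31 − 1 = 30.
Since φ is multiplicative, φ(63767) = 110 · 16 · 30 = 52800.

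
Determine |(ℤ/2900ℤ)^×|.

2900 = 2^2 · 5^2 · 29.
φ(2900) = 2900 · (1 − 1/2) · (1 − 1/5) · (1 − 1/29)
       = 2900 · 112/290 = 1120.

1120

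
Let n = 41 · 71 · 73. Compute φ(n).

φ(212503) = 212503 · (1 − 1/41) · (1 − 1/71) · (1 − 1/73)
       = 212503 · 201600/212503 = 201600.

201600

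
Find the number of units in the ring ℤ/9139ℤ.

7776

First factor: 9139 = 13 · 19 · 37.
φ(9139) = 9139 · (1 − 1/13) · (1 − 1/19) · (1 − 1/37)
       = 9139 · 7776/9139 = 7776.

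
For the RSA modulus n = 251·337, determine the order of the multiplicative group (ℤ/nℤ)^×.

φ(84587) = 84587 · (1 − 1/251) · (1 − 1/337)
       = 84587 · 84000/84587 = 84000.

84000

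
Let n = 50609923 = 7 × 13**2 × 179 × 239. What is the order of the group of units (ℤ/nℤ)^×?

39652704

φ(7) = 7 − 1 = 6.
φ(13^2) = 13^2 − 13^1 = 169 − 13 = 156.
φ(179) = 179 − 1 = 178.
φ(239) = 239 − 1 = 238.
φ(50609923) = 6 × 156 × 178 × 238 = 39652704.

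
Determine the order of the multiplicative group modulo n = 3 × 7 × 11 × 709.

84960

φ(163779) = 163779 · (1 − 1/3) · (1 − 1/7) · (1 − 1/11) · (1 − 1/709)
       = 163779 · 84960/163779 = 84960.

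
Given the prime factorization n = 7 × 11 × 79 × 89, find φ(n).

φ(7) = 7 − 1 = 6.
φ(11) = 11 − 1 = 10.
φ(79) = 79 − 1 = 78.
φ(89) = 89 − 1 = 88.
φ(541387) = 6 × 10 × 78 × 88 = 411840.

411840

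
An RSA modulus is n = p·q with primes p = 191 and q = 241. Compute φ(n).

φ(46031) = 46031 · (1 − 1/191) · (1 − 1/241)
       = 46031 · 45600/46031 = 45600.

45600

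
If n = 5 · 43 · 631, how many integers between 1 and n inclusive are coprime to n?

φ(135665) = 135665 · (1 − 1/5) · (1 − 1/43) · (1 − 1/631)
       = 135665 · 105840/135665 = 105840.

105840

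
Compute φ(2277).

1320

First factor: 2277 = 3**2 · 11 · 23.
φ(2277) = 2277 · (1 − 1/3) · (1 − 1/11) · (1 − 1/23)
       = 2277 · 440/759 = 1320.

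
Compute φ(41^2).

1640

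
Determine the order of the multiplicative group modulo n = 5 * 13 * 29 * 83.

φ(5) = 5 − 1 = 4.
φ(13) = 13 − 1 = 12.
φ(29) = 29 − 1 = 28.
φ(83) = 83 − 1 = 82.
Multiply: 4 · 12 · 28 · 82 = 110208.

110208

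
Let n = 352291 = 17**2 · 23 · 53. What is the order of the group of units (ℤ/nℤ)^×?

φ(17^2) = 17^2 − 17^1 = 289 − 17 = 272.
φ(23) = 23 − 1 = 22.
φ(53) = 53 − 1 = 52.
Multiply: 272 · 22 · 52 = 311168.

311168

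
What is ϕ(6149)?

6149 = 11 · 13 · 43.
φ(11) = 11 − 1 = 10.
φ(13) = 13 − 1 = 12.
φ(43) = 43 − 1 = 42.
Multiply: 10 · 12 · 42 = 5040.

5040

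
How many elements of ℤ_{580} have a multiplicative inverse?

Prime factorization: 580 = 2^2 * 5 * 29.
φ(580) = 580 · (1 − 1/2) · (1 − 1/5) · (1 − 1/29)
       = 580 · 112/290 = 224.

224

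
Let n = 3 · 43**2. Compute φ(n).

3612

φ(5547) = 5547 · (1 − 1/3) · (1 − 1/43)
       = 5547 · 84/129 = 3612.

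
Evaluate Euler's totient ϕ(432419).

Prime factorization: 432419 = 13 * 29 * 31 * 37.
φ(432419) = 432419 · (1 − 1/13) · (1 − 1/29) · (1 − 1/31) · (1 − 1/37)
       = 432419 · 362880/432419 = 362880.

362880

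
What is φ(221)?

192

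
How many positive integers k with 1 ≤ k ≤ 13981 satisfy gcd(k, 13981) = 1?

12000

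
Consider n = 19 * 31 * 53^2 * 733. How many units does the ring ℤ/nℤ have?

φ(19) = 19 − 1 = 18.
φ(31) = 31 − 1 = 30.
φ(53^2) = 53^2 − 53^1 = 2809 − 53 = 2756.
φ(733) = 733 − 1 = 732.
φ(1212749233) = 18 × 30 × 2756 × 732 = 1089391680.

1089391680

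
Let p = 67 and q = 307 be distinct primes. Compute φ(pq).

φ(20569) = 20569 · (1 − 1/67) · (1 − 1/307)
       = 20569 · 20196/20569 = 20196.

20196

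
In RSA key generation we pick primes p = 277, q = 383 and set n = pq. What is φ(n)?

105432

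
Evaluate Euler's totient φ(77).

Factor 77: 77 = 7 * 11.
φ(7) = 7 − 1 = 6.
φ(11) = 11 − 1 = 10.
φ(77) = 6 × 10 = 60.

60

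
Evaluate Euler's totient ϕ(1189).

Prime factorization: 1189 = 29 * 41.
φ(1189) = 1189 · (1 − 1/29) · (1 − 1/41)
       = 1189 · 1120/1189 = 1120.

1120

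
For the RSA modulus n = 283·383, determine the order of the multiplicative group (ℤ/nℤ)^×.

φ(283) = 283 − 1 = 282.
φ(383) = 383 − 1 = 382.
Since φ is multiplicative, φ(108389) = 282 · 382 = 107724.

107724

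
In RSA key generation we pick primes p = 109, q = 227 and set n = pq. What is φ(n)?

24408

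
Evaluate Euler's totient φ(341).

341 = 11 · 31.
φ(11) = 11 − 1 = 10.
φ(31) = 31 − 1 = 30.
Multiply: 10 · 30 = 300.

300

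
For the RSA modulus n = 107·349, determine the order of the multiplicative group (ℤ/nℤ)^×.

36888

φ(37343) = 37343 · (1 − 1/107) · (1 − 1/349)
       = 37343 · 36888/37343 = 36888.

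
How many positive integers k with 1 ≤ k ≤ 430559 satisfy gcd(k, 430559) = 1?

Factor 430559: 430559 = 17 * 19 * 31 * 43.
φ(430559) = 430559 · (1 − 1/17) · (1 − 1/19) · (1 − 1/31) · (1 − 1/43)
       = 430559 · 362880/430559 = 362880.

362880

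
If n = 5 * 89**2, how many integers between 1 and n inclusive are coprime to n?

31328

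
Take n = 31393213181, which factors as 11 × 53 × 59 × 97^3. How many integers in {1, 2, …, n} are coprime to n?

27242442240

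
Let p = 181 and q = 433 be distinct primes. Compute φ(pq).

77760

For distinct primes, φ(pq) = (p−1)(q−1) = 180 × 432 = 77760.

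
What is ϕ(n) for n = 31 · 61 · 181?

324000

φ(31) = 31 − 1 = 30.
φ(61) = 61 − 1 = 60.
φ(181) = 181 − 1 = 180.
Since φ is multiplicative, φ(342271) = 30 · 60 · 180 = 324000.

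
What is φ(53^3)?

φ(53^3) = 53^3 − 53^2 = 148877 − 2809 = 146068.

146068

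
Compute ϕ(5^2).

20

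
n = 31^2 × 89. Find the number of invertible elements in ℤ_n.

φ(31^2) = 31^2 − 31^1 = 961 − 31 = 930.
φ(89) = 89 − 1 = 88.
Since φ is multiplicative, φ(85529) = 930 · 88 = 81840.

81840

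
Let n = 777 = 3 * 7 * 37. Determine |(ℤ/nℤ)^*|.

φ(777) = 777 · (1 − 1/3) · (1 − 1/7) · (1 − 1/37)
       = 777 · 432/777 = 432.

432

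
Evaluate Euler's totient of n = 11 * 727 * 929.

6737280

φ(7429213) = 7429213 · (1 − 1/11) · (1 − 1/727) · (1 − 1/929)
       = 7429213 · 6737280/7429213 = 6737280.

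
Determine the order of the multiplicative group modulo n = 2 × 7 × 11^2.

660

φ(2) = 2 − 1 = 1.
φ(7) = 7 − 1 = 6.
φ(11^2) = 11^1·(11−1) = 11·10 = 110.
Multiply: 1 · 6 · 110 = 660.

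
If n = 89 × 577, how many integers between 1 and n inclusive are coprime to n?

φ(89) = 89 − 1 = 88.
φ(577) = 577 − 1 = 576.
φ(51353) = 88 × 576 = 50688.

50688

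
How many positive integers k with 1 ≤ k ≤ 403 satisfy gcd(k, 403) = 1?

360

Prime factorization: 403 = 13 × 31.
φ(13) = 13 − 1 = 12.
φ(31) = 31 − 1 = 30.
Since φ is multiplicative, φ(403) = 12 · 30 = 360.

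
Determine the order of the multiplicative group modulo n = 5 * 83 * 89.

28864

φ(36935) = 36935 · (1 − 1/5) · (1 − 1/83) · (1 − 1/89)
       = 36935 · 28864/36935 = 28864.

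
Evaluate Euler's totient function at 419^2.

φ(419^2) = 419^1·(419−1) = 419·418 = 175142.

175142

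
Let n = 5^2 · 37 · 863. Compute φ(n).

620640

φ(5^2) = 5^2 − 5^1 = 25 − 5 = 20.
φ(37) = 37 − 1 = 36.
φ(863) = 863 − 1 = 862.
φ(798275) = 20 × 36 × 862 = 620640.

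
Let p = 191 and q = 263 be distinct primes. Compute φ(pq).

φ(50233) = 50233 · (1 − 1/191) · (1 − 1/263)
       = 50233 · 49780/50233 = 49780.

49780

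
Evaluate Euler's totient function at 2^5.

16

φ(2^5) = 2^5 − 2^4 = 32 − 16 = 16.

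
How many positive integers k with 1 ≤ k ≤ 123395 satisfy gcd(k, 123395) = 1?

88704

First factor: 123395 = 5 · 23 · 29 · 37.
φ(5) = 5 − 1 = 4.
φ(23) = 23 − 1 = 22.
φ(29) = 29 − 1 = 28.
φ(37) = 37 − 1 = 36.
φ(123395) = 4 × 22 × 28 × 36 = 88704.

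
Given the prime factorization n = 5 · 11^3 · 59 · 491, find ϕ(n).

137552800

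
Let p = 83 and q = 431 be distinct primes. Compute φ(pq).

For distinct primes, φ(pq) = (p−1)(q−1) = 82 × 430 = 35260.

35260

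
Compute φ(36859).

36859 = 29 · 31 · 41.
φ(29) = 29 − 1 = 28.
φ(31) = 31 − 1 = 30.
φ(41) = 41 − 1 = 40.
Since φ is multiplicative, φ(36859) = 28 · 30 · 40 = 33600.

33600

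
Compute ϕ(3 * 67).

132

φ(3) = 3 − 1 = 2.
φ(67) = 67 − 1 = 66.
Since φ is multiplicative, φ(201) = 2 · 66 = 132.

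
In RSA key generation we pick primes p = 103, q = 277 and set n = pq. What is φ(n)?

28152

φ(pq) = (p−1)(q−1) = 102 · 276 = 28152.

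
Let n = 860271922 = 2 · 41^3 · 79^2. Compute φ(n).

414332880

φ(860271922) = 860271922 · (1 − 1/2) · (1 − 1/41) · (1 − 1/79)
       = 860271922 · 3120/6478 = 414332880.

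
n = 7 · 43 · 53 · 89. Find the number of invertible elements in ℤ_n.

1153152

φ(1419817) = 1419817 · (1 − 1/7) · (1 − 1/43) · (1 − 1/53) · (1 − 1/89)
       = 1419817 · 1153152/1419817 = 1153152.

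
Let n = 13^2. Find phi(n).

φ(13^2) = 13^2 − 13^1 = 169 − 13 = 156.

156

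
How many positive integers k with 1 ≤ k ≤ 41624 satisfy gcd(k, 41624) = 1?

18480

Prime factorization: 41624 = 2**3 · 11**2 · 43.
φ(2^3) = 2^3 − 2^2 = 8 − 4 = 4.
φ(11^2) = 11^2 − 11^1 = 121 − 11 = 110.
φ(43) = 43 − 1 = 42.
Multiply: 4 · 110 · 42 = 18480.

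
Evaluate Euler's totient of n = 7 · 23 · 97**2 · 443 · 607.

φ(7) = 7 − 1 = 6.
φ(23) = 23 − 1 = 22.
φ(97^2) = 97^1·(97−1) = 97·96 = 9312.
φ(443) = 443 − 1 = 442.
φ(607) = 607 − 1 = 606.
φ(407344410949) = 6 × 22 × 9312 × 442 × 606 = 329239392768.

329239392768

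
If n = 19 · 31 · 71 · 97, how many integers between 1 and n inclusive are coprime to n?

3628800

φ(4056443) = 4056443 · (1 − 1/19) · (1 − 1/31) · (1 − 1/71) · (1 − 1/97)
       = 4056443 · 3628800/4056443 = 3628800.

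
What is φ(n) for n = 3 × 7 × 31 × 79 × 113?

3144960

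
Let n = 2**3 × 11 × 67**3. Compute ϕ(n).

φ(2^3) = 2^2·(2−1) = 4·1 = 4.
φ(11) = 11 − 1 = 10.
φ(67^3) = 67^3 − 67^2 = 300763 − 4489 = 296274.
Since φ is multiplicative, φ(26467144) = 4 · 10 · 296274 = 11850960.

11850960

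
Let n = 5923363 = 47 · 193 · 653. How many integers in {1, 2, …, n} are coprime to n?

5758464

φ(5923363) = 5923363 · (1 − 1/47) · (1 − 1/193) · (1 − 1/653)
       = 5923363 · 5758464/5923363 = 5758464.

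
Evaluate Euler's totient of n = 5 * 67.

φ(5) = 5 − 1 = 4.
φ(67) = 67 − 1 = 66.
φ(335) = 4 × 66 = 264.

264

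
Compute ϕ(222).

222 = 2 · 3 · 37.
φ(222) = 222 · (1 − 1/2) · (1 − 1/3) · (1 − 1/37)
       = 222 · 72/222 = 72.

72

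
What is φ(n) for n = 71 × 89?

φ(6319) = 6319 · (1 − 1/71) · (1 − 1/89)
       = 6319 · 6160/6319 = 6160.

6160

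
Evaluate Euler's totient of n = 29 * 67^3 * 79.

647062416

φ(29) = 29 − 1 = 28.
φ(67^3) = 67^3 − 67^2 = 300763 − 4489 = 296274.
φ(79) = 79 − 1 = 78.
φ(689048033) = 28 × 296274 × 78 = 647062416.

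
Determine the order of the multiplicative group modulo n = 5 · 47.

184

φ(5) = 5 − 1 = 4.
φ(47) = 47 − 1 = 46.
Multiply: 4 · 46 = 184.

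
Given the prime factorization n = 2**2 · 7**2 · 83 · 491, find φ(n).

3375120

φ(2^2) = 2^2 − 2^1 = 4 − 2 = 2.
φ(7^2) = 7^2 − 7^1 = 49 − 7 = 42.
φ(83) = 83 − 1 = 82.
φ(491) = 491 − 1 = 490.
Multiply: 2 · 42 · 82 · 490 = 3375120.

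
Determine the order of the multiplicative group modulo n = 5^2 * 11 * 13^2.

31200

φ(46475) = 46475 · (1 − 1/5) · (1 − 1/11) · (1 − 1/13)
       = 46475 · 480/715 = 31200.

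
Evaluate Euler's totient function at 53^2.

2756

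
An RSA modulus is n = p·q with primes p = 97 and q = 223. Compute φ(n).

φ(21631) = 21631 · (1 − 1/97) · (1 − 1/223)
       = 21631 · 21312/21631 = 21312.

21312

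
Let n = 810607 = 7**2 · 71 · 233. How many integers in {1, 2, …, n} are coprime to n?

682080

φ(7^2) = 7^2 − 7^1 = 49 − 7 = 42.
φ(71) = 71 − 1 = 70.
φ(233) = 233 − 1 = 232.
Multiply: 42 · 70 · 232 = 682080.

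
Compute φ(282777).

First factor: 282777 = 3 * 11**2 * 19 * 41.
φ(3) = 3 − 1 = 2.
φ(11^2) = 11^1·(11−1) = 11·10 = 110.
φ(19) = 19 − 1 = 18.
φ(41) = 41 − 1 = 40.
Since φ is multiplicative, φ(282777) = 2 · 110 · 18 · 40 = 158400.

158400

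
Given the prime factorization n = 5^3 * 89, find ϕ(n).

φ(11125) = 11125 · (1 − 1/5) · (1 − 1/89)
       = 11125 · 352/445 = 8800.

8800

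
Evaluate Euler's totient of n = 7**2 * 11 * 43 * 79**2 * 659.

71523073440

φ(7^2) = 7^2 − 7^1 = 49 − 7 = 42.
φ(11) = 11 − 1 = 10.
φ(43) = 43 − 1 = 42.
φ(79^2) = 79^2 − 79^1 = 6241 − 79 = 6162.
φ(659) = 659 − 1 = 658.
Since φ is multiplicative, φ(95322805963) = 42 · 10 · 42 · 6162 · 658 = 71523073440.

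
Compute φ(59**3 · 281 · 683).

38554442080

φ(39416953817) = 39416953817 · (1 − 1/59) · (1 − 1/281) · (1 − 1/683)
       = 39416953817 · 11075680/11323457 = 38554442080.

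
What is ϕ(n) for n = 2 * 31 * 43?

1260

φ(2) = 2 − 1 = 1.
φ(31) = 31 − 1 = 30.
φ(43) = 43 − 1 = 42.
Multiply: 1 · 30 · 42 = 1260.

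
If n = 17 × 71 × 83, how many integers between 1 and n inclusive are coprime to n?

91840

φ(100181) = 100181 · (1 − 1/17) · (1 − 1/71) · (1 − 1/83)
       = 100181 · 91840/100181 = 91840.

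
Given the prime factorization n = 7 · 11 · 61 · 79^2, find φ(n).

22183200

φ(7) = 7 − 1 = 6.
φ(11) = 11 − 1 = 10.
φ(61) = 61 − 1 = 60.
φ(79^2) = 79^2 − 79^1 = 6241 − 79 = 6162.
Multiply: 6 · 10 · 60 · 6162 = 22183200.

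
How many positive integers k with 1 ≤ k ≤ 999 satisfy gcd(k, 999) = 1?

Factor 999: 999 = 3^3 · 37.
φ(3^3) = 3^2·(3−1) = 9·2 = 18.
φ(37) = 37 − 1 = 36.
φ(999) = 18 × 36 = 648.

648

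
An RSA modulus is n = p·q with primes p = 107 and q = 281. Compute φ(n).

φ(n) = (p − 1)(q − 1) = (107−1)(281−1) = 106·280 = 29680.

29680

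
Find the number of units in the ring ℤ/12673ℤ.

Factor 12673: 12673 = 19 · 23 · 29.
φ(19) = 19 − 1 = 18.
φ(23) = 23 − 1 = 22.
φ(29) = 29 − 1 = 28.
Since φ is multiplicative, φ(12673) = 18 · 22 · 28 = 11088.

11088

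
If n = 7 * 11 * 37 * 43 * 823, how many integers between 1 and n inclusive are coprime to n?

φ(7) = 7 − 1 = 6.
φ(11) = 11 − 1 = 10.
φ(37) = 37 − 1 = 36.
φ(43) = 43 − 1 = 42.
φ(823) = 823 − 1 = 822.
φ(100823261) = 6 × 10 × 36 × 42 × 822 = 74571840.

74571840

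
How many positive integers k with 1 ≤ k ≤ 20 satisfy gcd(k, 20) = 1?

8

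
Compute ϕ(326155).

First factor: 326155 = 5 × 37 × 41 × 43.
φ(5) = 5 − 1 = 4.
φ(37) = 37 − 1 = 36.
φ(41) = 41 − 1 = 40.
φ(43) = 43 − 1 = 42.
Since φ is multiplicative, φ(326155) = 4 · 36 · 40 · 42 = 241920.

241920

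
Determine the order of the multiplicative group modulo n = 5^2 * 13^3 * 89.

3569280

φ(5^2) = 5^1·(5−1) = 5·4 = 20.
φ(13^3) = 13^3 − 13^2 = 2197 − 169 = 2028.
φ(89) = 89 − 1 = 88.
Multiply: 20 · 2028 · 88 = 3569280.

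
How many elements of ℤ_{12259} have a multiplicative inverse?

Prime factorization: 12259 = 13 × 23 × 41.
φ(13) = 13 − 1 = 12.
φ(23) = 23 − 1 = 22.
φ(41) = 41 − 1 = 40.
Multiply: 12 · 22 · 40 = 10560.

10560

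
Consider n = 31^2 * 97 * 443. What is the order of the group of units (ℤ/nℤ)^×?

φ(41295131) = 41295131 · (1 − 1/31) · (1 − 1/97) · (1 − 1/443)
       = 41295131 · 1272960/1332101 = 39461760.

39461760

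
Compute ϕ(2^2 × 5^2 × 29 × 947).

1059520

φ(2^2) = 2^2 − 2^1 = 4 − 2 = 2.
φ(5^2) = 5^2 − 5^1 = 25 − 5 = 20.
φ(29) = 29 − 1 = 28.
φ(947) = 947 − 1 = 946.
φ(2746300) = 2 × 20 × 28 × 946 = 1059520.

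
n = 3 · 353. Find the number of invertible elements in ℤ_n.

φ(1059) = 1059 · (1 − 1/3) · (1 − 1/353)
       = 1059 · 704/1059 = 704.

704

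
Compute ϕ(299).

264

Factor 299: 299 = 13 · 23.
φ(13) = 13 − 1 = 12.
φ(23) = 23 − 1 = 22.
Multiply: 12 · 22 = 264.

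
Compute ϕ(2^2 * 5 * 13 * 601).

57600

φ(2^2) = 2^1·(2−1) = 2·1 = 2.
φ(5) = 5 − 1 = 4.
φ(13) = 13 − 1 = 12.
φ(601) = 601 − 1 = 600.
Since φ is multiplicative, φ(156260) = 2 · 4 · 12 · 600 = 57600.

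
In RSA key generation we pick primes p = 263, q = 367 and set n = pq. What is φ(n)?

95892

For distinct primes, φ(pq) = (p−1)(q−1) = 262 × 366 = 95892.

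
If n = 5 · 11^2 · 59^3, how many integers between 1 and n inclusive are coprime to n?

88835120

φ(124254295) = 124254295 · (1 − 1/5) · (1 − 1/11) · (1 − 1/59)
       = 124254295 · 2320/3245 = 88835120.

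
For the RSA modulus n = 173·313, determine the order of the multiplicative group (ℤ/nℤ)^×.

φ(pq) = (p−1)(q−1) = 172 · 312 = 53664.

53664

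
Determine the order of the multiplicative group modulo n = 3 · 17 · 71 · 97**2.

φ(34069989) = 34069989 · (1 − 1/3) · (1 − 1/17) · (1 − 1/71) · (1 − 1/97)
       = 34069989 · 215040/351237 = 20858880.

20858880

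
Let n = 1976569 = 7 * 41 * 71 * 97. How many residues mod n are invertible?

φ(1976569) = 1976569 · (1 − 1/7) · (1 − 1/41) · (1 − 1/71) · (1 − 1/97)
       = 1976569 · 1612800/1976569 = 1612800.

1612800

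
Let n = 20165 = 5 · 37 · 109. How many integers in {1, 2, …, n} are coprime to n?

15552

φ(20165) = 20165 · (1 − 1/5) · (1 − 1/37) · (1 − 1/109)
       = 20165 · 15552/20165 = 15552.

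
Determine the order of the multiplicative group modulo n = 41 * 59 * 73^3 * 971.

φ(913742191433) = 913742191433 · (1 − 1/41) · (1 − 1/59) · (1 − 1/73) · (1 − 1/971)
       = 913742191433 · 162028800/171465977 = 863451475200.

863451475200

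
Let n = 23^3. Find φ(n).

11638

φ(12167) = 12167 · (1 − 1/23)
       = 12167 · 22/23 = 11638.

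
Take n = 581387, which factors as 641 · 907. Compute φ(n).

φ(581387) = 581387 · (1 − 1/641) · (1 − 1/907)
       = 581387 · 579840/581387 = 579840.

579840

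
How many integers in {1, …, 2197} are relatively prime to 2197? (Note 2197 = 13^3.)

2028

φ(2197) = 2197 · (1 − 1/13)
       = 2197 · 12/13 = 2028.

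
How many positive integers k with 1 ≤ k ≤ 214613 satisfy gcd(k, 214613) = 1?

166320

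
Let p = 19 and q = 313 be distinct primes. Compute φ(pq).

φ(pq) = (p−1)(q−1) = 18 · 312 = 5616.

5616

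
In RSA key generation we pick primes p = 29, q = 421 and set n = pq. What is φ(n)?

φ(n) = (p − 1)(q − 1) = (29−1)(421−1) = 28·420 = 11760.

11760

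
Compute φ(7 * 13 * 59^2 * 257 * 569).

φ(7) = 7 − 1 = 6.
φ(13) = 13 − 1 = 12.
φ(59^2) = 59^2 − 59^1 = 3481 − 59 = 3422.
φ(257) = 257 − 1 = 256.
φ(569) = 569 − 1 = 568.
Since φ is multiplicative, φ(46322373643) = 6 · 12 · 3422 · 256 · 568 = 35826204672.

35826204672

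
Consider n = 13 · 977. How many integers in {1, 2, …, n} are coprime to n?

11712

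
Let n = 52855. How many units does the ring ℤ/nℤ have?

37200

Prime factorization: 52855 = 5 × 11 × 31**2.
φ(52855) = 52855 · (1 − 1/5) · (1 − 1/11) · (1 − 1/31)
       = 52855 · 1200/1705 = 37200.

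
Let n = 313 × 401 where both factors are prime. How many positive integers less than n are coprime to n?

For distinct primes, φ(pq) = (p−1)(q−1) = 312 × 400 = 124800.

124800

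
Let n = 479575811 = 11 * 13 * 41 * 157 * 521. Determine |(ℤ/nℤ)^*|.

389376000

φ(479575811) = 479575811 · (1 − 1/11) · (1 − 1/13) · (1 − 1/41) · (1 − 1/157) · (1 − 1/521)
       = 479575811 · 389376000/479575811 = 389376000.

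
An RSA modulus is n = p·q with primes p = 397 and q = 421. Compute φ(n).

166320

φ(pq) = (p−1)(q−1) = 396 · 420 = 166320.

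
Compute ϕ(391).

352

First factor: 391 = 17 · 23.
φ(391) = 391 · (1 − 1/17) · (1 − 1/23)
       = 391 · 352/391 = 352.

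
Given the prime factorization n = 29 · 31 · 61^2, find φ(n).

φ(29) = 29 − 1 = 28.
φ(31) = 31 − 1 = 30.
φ(61^2) = 61^2 − 61^1 = 3721 − 61 = 3660.
Multiply: 28 · 30 · 3660 = 3074400.

3074400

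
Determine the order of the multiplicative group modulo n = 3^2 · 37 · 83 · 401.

7084800

φ(3^2) = 3^1·(3−1) = 3·2 = 6.
φ(37) = 37 − 1 = 36.
φ(83) = 83 − 1 = 82.
φ(401) = 401 − 1 = 400.
Multiply: 6 · 36 · 82 · 400 = 7084800.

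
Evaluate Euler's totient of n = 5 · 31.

φ(155) = 155 · (1 − 1/5) · (1 − 1/31)
       = 155 · 120/155 = 120.

120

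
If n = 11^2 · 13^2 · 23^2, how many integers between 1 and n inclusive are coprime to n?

φ(11^2) = 11^2 − 11^1 = 121 − 11 = 110.
φ(13^2) = 13^1·(13−1) = 13·12 = 156.
φ(23^2) = 23^2 − 23^1 = 529 − 23 = 506.
φ(10817521) = 110 × 156 × 506 = 8682960.

8682960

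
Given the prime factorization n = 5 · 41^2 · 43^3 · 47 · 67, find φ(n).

1546649153280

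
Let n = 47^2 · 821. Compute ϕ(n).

φ(47^2) = 47^2 − 47^1 = 2209 − 47 = 2162.
φ(821) = 821 − 1 = 820.
φ(1813589) = 2162 × 820 = 1772840.

1772840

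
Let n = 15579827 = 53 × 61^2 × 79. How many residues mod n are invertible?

14844960

φ(53) = 53 − 1 = 52.
φ(61^2) = 61^1·(61−1) = 61·60 = 3660.
φ(79) = 79 − 1 = 78.
Multiply: 52 · 3660 · 78 = 14844960.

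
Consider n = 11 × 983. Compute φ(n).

φ(11) = 11 − 1 = 10.
φ(983) = 983 − 1 = 982.
Multiply: 10 · 982 = 9820.

9820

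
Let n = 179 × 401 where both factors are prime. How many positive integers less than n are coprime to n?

φ(179) = 179 − 1 = 178.
φ(401) = 401 − 1 = 400.
Multiply: 178 · 400 = 71200.

71200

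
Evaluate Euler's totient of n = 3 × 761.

1520

φ(2283) = 2283 · (1 − 1/3) · (1 − 1/761)
       = 2283 · 1520/2283 = 1520.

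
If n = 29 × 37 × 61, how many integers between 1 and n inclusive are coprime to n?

φ(65453) = 65453 · (1 − 1/29) · (1 − 1/37) · (1 − 1/61)
       = 65453 · 60480/65453 = 60480.

60480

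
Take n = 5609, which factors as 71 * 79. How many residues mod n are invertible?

φ(5609) = 5609 · (1 − 1/71) · (1 − 1/79)
       = 5609 · 5460/5609 = 5460.

5460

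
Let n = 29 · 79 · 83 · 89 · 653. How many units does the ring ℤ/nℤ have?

φ(11051121901) = 11051121901 · (1 − 1/29) · (1 − 1/79) · (1 − 1/83) · (1 − 1/89) · (1 − 1/653)
       = 11051121901 · 10275353088/11051121901 = 10275353088.

10275353088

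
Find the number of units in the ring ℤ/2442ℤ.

Factor 2442: 2442 = 2 × 3 × 11 × 37.
φ(2) = 2 − 1 = 1.
φ(3) = 3 − 1 = 2.
φ(11) = 11 − 1 = 10.
φ(37) = 37 − 1 = 36.
φ(2442) = 1 × 2 × 10 × 36 = 720.

720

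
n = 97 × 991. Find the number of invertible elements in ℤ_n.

95040

φ(96127) = 96127 · (1 − 1/97) · (1 − 1/991)
       = 96127 · 95040/96127 = 95040.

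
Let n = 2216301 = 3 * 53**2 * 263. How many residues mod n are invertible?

1444144

φ(2216301) = 2216301 · (1 − 1/3) · (1 − 1/53) · (1 − 1/263)
       = 2216301 · 27248/41817 = 1444144.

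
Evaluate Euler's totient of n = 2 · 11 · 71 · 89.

φ(139018) = 139018 · (1 − 1/2) · (1 − 1/11) · (1 − 1/71) · (1 − 1/89)
       = 139018 · 61600/139018 = 61600.

61600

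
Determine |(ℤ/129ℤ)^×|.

84

Factor 129: 129 = 3 × 43.
φ(129) = 129 · (1 − 1/3) · (1 − 1/43)
       = 129 · 84/129 = 84.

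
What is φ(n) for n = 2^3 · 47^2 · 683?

φ(12069976) = 12069976 · (1 − 1/2) · (1 − 1/47) · (1 − 1/683)
       = 12069976 · 31372/64202 = 5897936.

5897936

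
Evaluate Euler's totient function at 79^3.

φ(79^3) = 79^3 − 79^2 = 493039 − 6241 = 486798.

486798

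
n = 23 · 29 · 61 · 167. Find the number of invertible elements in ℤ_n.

φ(6794729) = 6794729 · (1 − 1/23) · (1 − 1/29) · (1 − 1/61) · (1 − 1/167)
       = 6794729 · 6135360/6794729 = 6135360.

6135360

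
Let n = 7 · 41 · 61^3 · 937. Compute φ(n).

50153126400

φ(61039503539) = 61039503539 · (1 − 1/7) · (1 − 1/41) · (1 − 1/61) · (1 − 1/937)
       = 61039503539 · 13478400/16404059 = 50153126400.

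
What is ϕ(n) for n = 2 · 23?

22

φ(2) = 2 − 1 = 1.
φ(23) = 23 − 1 = 22.
φ(46) = 1 × 22 = 22.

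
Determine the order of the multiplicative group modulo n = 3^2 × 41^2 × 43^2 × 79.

1386141120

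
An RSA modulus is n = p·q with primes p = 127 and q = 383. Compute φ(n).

48132

φ(n) = (p − 1)(q − 1) = (127−1)(383−1) = 126·382 = 48132.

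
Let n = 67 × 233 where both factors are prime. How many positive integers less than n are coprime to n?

15312

For distinct primes, φ(pq) = (p−1)(q−1) = 66 × 232 = 15312.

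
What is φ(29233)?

26400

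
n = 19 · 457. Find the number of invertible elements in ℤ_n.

8208

φ(19) = 19 − 1 = 18.
φ(457) = 457 − 1 = 456.
Multiply: 18 · 456 = 8208.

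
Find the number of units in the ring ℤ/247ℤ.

Prime factorization: 247 = 13 · 19.
φ(13) = 13 − 1 = 12.
φ(19) = 19 − 1 = 18.
φ(247) = 12 × 18 = 216.

216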